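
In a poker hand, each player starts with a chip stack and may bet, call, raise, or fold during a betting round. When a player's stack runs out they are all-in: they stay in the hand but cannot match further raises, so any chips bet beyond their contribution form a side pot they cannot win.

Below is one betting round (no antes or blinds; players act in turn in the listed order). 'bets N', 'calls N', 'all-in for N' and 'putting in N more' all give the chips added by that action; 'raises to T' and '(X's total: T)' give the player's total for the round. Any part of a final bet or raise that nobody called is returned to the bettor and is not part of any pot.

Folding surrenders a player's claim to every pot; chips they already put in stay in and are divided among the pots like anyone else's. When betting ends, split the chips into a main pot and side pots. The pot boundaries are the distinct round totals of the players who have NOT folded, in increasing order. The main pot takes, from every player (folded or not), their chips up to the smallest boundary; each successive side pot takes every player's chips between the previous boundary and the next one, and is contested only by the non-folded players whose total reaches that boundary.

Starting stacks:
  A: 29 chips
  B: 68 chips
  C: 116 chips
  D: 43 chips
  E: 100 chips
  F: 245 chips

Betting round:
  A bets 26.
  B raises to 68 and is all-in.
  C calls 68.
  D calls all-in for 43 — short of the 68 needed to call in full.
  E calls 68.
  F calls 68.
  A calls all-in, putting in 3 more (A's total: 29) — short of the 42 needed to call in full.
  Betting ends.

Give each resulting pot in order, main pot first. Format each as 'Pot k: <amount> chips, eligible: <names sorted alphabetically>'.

Contributions: A=29, B=68, C=68, D=43, E=68, F=68
Pot levels (distinct totals of non-folded players): 29, 43, 68
Layer 1-29: 29 each from A, B, C, D, E, F = 29*6 = 174 chips; eligible A, B, C, D, E, F
Layer 30-43: 14 each from B, C, D, E, F = 14*5 = 70 chips; eligible B, C, D, E, F
Layer 44-68: 25 each from B, C, E, F = 25*4 = 100 chips; eligible B, C, E, F

Pot 1: 174 chips, eligible: A, B, C, D, E, F
Pot 2: 70 chips, eligible: B, C, D, E, F
Pot 3: 100 chips, eligible: B, C, E, F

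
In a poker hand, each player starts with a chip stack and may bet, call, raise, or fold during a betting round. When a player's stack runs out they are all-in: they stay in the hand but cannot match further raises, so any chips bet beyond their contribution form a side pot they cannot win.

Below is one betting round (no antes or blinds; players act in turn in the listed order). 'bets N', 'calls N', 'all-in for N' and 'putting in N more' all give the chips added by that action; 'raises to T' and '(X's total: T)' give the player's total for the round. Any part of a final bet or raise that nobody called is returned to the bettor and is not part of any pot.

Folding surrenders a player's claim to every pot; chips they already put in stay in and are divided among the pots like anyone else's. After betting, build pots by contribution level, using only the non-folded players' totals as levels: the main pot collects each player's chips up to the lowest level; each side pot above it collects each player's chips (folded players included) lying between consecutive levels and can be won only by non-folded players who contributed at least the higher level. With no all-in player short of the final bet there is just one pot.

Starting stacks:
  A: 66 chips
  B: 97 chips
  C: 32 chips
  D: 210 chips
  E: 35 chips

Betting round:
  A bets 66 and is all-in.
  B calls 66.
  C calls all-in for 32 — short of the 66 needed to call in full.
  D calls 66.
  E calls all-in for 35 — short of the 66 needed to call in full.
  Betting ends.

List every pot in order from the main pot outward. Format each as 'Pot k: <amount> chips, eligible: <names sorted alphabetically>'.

Contributions: A=66, B=66, C=32, D=66, E=35
Pot levels (distinct totals of non-folded players): 32, 35, 66
Layer 1-32: 32 each from A, B, C, D, E = 32*5 = 160 chips; eligible A, B, C, D, E
Layer 33-35: 3 each from A, B, D, E = 3*4 = 12 chips; eligible A, B, D, E
Layer 36-66: 31 each from A, B, D = 31*3 = 93 chips; eligible A, B, D

Pot 1: 160 chips, eligible: A, B, C, D, E
Pot 2: 12 chips, eligible: A, B, D, E
Pot 3: 93 chips, eligible: A, B, D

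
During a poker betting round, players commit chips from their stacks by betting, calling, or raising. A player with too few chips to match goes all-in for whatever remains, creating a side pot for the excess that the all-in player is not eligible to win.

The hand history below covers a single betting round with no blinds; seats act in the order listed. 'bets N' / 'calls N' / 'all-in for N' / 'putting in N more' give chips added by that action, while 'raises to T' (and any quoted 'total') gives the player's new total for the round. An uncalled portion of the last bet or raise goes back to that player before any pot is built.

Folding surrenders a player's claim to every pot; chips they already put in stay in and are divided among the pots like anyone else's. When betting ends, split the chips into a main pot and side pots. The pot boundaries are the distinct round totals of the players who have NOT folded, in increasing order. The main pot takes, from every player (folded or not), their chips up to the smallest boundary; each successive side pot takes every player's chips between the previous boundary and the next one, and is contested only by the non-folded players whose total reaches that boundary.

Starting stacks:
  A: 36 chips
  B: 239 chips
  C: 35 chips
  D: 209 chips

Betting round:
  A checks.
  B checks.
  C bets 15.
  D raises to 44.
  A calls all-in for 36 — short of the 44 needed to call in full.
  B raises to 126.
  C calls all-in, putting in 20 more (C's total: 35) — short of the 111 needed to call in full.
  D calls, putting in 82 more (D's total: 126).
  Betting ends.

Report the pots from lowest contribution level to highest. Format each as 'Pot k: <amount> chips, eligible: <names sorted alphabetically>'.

Pot 1: 140 chips, eligible: A, B, C, D
Pot 2: 3 chips, eligible: A, B, D
Pot 3: 180 chips, eligible: B, D

Derivation:
Contributions: A=36, B=126, C=35, D=126
Pot levels (distinct totals of non-folded players): 35, 36, 126
Layer 1-35: 35 each from A, B, C, D = 35*4 = 140 chips; eligible A, B, C, D
Layer 36-36: 1 each from A, B, D = 1*3 = 3 chips; eligible A, B, D
Layer 37-126: 90 each from B, D = 90*2 = 180 chips; eligible B, D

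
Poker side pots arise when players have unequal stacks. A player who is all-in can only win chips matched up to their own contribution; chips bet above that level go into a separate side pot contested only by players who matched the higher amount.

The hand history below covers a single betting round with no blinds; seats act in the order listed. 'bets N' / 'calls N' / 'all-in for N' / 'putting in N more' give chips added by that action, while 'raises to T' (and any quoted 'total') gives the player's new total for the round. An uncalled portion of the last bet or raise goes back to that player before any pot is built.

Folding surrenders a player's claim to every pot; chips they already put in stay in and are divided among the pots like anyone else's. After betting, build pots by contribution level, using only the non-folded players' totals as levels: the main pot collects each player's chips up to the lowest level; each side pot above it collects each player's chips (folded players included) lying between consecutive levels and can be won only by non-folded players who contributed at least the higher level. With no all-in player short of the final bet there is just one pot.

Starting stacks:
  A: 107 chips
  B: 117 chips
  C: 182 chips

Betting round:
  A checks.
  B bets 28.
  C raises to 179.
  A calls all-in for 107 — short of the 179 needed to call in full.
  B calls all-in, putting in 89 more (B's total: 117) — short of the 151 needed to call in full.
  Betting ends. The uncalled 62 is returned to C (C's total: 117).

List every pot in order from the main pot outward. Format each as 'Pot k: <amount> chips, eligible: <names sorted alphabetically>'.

Pot 1: 321 chips, eligible: A, B, C
Pot 2: 20 chips, eligible: B, C

Derivation:
Contributions (after 62 returned to C): A=107, B=117, C=117
Pot levels (distinct totals of non-folded players): 107, 117
Layer 1-107: 107 each from A, B, C = 107*3 = 321 chips; eligible A, B, C
Layer 108-117: 10 each from B, C = 10*2 = 20 chips; eligible B, C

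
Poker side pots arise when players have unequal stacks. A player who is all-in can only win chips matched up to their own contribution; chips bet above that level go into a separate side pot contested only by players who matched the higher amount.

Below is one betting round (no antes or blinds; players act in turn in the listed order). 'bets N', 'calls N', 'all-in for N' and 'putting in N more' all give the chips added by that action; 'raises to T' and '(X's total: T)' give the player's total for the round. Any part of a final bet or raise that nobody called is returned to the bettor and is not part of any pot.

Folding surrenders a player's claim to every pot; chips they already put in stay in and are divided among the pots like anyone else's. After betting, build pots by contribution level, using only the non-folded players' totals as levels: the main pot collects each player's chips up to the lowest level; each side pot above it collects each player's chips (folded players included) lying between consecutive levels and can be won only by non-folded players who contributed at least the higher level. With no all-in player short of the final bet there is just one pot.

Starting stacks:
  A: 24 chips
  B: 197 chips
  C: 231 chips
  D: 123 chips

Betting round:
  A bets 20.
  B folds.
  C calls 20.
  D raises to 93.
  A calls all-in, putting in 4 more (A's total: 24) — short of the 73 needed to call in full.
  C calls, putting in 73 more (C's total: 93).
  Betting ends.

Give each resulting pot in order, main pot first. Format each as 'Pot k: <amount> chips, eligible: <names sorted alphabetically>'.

Pot 1: 72 chips, eligible: A, C, D
Pot 2: 138 chips, eligible: C, D

Derivation:
Contributions: A=24, C=93, D=93
Folded: B
Pot levels (distinct totals of non-folded players): 24, 93
Layer 1-24: 24 each from A, C, D = 24*3 = 72 chips; eligible A, C, D
Layer 25-93: 69 each from C, D = 69*2 = 138 chips; eligible C, D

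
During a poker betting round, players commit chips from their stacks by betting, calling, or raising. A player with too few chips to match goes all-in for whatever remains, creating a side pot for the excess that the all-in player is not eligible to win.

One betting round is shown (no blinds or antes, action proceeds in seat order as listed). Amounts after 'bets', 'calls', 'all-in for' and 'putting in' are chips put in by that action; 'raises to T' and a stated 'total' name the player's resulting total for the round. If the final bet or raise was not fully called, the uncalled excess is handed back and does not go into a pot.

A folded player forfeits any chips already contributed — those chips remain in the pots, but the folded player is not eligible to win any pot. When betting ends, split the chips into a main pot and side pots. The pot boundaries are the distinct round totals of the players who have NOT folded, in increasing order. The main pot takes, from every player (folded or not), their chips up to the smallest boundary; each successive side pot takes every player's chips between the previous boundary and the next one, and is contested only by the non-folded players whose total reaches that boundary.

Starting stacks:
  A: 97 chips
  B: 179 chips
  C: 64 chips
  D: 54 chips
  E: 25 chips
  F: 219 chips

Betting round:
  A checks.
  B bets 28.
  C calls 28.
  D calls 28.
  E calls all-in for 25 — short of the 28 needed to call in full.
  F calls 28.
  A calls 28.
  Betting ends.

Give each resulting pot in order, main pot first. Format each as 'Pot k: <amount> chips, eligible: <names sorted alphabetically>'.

Pot 1: 150 chips, eligible: A, B, C, D, E, F
Pot 2: 15 chips, eligible: A, B, C, D, F

Derivation:
Contributions: A=28, B=28, C=28, D=28, E=25, F=28
Pot levels (distinct totals of non-folded players): 25, 28
Layer 1-25: 25 each from A, B, C, D, E, F = 25*6 = 150 chips; eligible A, B, C, D, E, F
Layer 26-28: 3 each from A, B, C, D, F = 3*5 = 15 chips; eligible A, B, C, D, F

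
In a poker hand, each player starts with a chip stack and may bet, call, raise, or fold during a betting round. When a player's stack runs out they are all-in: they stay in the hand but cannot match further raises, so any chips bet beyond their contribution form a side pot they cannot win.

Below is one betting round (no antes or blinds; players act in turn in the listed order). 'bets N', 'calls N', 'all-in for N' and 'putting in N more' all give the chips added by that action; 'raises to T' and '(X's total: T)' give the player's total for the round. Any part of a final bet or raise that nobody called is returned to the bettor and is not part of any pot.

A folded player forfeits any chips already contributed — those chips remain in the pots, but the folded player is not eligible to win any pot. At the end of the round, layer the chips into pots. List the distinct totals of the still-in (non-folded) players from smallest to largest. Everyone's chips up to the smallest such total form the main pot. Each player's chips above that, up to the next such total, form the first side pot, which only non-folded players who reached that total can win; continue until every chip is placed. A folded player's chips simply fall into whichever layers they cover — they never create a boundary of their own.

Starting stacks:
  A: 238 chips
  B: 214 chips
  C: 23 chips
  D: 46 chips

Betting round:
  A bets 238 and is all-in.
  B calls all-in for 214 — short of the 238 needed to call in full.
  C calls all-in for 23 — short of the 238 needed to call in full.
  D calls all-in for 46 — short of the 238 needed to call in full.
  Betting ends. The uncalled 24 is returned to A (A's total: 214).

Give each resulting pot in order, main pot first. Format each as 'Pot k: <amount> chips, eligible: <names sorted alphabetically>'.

Pot 1: 92 chips, eligible: A, B, C, D
Pot 2: 69 chips, eligible: A, B, D
Pot 3: 336 chips, eligible: A, B

Derivation:
Contributions (after 24 returned to A): A=214, B=214, C=23, D=46
Pot levels (distinct totals of non-folded players): 23, 46, 214
Layer 1-23: 23 each from A, B, C, D = 23*4 = 92 chips; eligible A, B, C, D
Layer 24-46: 23 each from A, B, D = 23*3 = 69 chips; eligible A, B, D
Layer 47-214: 168 each from A, B = 168*2 = 336 chips; eligible A, B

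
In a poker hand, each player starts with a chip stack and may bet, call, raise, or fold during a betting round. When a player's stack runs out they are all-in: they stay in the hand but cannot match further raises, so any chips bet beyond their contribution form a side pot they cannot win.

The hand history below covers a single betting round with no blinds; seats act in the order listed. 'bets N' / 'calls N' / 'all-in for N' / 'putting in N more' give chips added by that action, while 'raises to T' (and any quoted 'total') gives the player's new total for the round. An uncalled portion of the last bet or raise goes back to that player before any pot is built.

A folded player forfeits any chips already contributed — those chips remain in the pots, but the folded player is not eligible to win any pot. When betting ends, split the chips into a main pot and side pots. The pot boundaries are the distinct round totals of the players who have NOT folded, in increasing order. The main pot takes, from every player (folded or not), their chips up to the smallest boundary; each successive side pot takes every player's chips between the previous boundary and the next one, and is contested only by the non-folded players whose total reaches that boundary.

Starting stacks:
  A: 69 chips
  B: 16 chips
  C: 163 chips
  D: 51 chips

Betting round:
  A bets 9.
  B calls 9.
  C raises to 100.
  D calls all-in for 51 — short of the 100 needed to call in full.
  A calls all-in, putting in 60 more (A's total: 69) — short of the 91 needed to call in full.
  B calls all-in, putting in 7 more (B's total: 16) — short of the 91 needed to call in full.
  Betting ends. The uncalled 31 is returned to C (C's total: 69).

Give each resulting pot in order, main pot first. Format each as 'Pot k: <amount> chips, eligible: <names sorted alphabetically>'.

Pot 1: 64 chips, eligible: A, B, C, D
Pot 2: 105 chips, eligible: A, C, D
Pot 3: 36 chips, eligible: A, C

Derivation:
Contributions (after 31 returned to C): A=69, B=16, C=69, D=51
Pot levels (distinct totals of non-folded players): 16, 51, 69
Layer 1-16: 16 each from A, B, C, D = 16*4 = 64 chips; eligible A, B, C, D
Layer 17-51: 35 each from A, C, D = 35*3 = 105 chips; eligible A, C, D
Layer 52-69: 18 each from A, C = 18*2 = 36 chips; eligible A, C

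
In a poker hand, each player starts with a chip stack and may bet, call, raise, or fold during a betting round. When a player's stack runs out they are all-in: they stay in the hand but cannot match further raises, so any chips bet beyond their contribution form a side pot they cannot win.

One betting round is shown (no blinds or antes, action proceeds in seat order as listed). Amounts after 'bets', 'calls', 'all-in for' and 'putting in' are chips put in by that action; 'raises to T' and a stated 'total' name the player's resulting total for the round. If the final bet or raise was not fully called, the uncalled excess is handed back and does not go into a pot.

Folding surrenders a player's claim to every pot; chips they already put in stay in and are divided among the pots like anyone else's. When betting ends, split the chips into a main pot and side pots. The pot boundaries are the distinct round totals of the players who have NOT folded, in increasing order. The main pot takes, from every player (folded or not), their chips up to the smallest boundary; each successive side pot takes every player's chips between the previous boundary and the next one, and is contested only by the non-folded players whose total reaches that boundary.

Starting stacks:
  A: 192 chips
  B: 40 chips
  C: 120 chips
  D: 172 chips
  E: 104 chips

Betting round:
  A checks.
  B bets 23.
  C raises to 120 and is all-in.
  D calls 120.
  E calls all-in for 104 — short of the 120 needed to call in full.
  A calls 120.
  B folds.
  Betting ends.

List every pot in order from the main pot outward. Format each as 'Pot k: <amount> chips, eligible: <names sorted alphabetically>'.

Pot 1: 439 chips, eligible: A, C, D, E
Pot 2: 48 chips, eligible: A, C, D

Derivation:
Contributions: A=120, B=23, C=120, D=120, E=104
Folded: B
Pot levels (distinct totals of non-folded players): 104, 120
Layer 1-104: A 104 + B 23 + C 104 + D 104 + E 104 = 439 chips; eligible A, C, D, E
Layer 105-120: 16 each from A, C, D = 16*3 = 48 chips; eligible A, C, D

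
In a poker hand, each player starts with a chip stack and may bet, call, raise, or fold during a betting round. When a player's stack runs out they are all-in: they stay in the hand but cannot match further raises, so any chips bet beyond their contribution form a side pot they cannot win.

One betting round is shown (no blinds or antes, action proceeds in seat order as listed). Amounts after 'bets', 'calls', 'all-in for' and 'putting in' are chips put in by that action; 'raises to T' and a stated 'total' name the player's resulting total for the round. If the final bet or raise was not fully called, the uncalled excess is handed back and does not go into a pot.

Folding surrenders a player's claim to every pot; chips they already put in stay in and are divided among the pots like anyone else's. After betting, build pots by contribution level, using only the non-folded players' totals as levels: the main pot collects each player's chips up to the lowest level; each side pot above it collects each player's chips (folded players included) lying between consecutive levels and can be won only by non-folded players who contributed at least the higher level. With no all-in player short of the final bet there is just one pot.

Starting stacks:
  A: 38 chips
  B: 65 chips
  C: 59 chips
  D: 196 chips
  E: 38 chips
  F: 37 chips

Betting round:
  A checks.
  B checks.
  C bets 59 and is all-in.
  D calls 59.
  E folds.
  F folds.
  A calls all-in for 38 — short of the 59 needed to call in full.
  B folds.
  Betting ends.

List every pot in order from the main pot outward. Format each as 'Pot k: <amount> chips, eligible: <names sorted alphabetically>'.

Contributions: A=38, C=59, D=59
Folded: B, E, F
Pot levels (distinct totals of non-folded players): 38, 59
Layer 1-38: 38 each from A, C, D = 38*3 = 114 chips; eligible A, C, D
Layer 39-59: 21 each from C, D = 21*2 = 42 chips; eligible C, D

Pot 1: 114 chips, eligible: A, C, D
Pot 2: 42 chips, eligible: C, D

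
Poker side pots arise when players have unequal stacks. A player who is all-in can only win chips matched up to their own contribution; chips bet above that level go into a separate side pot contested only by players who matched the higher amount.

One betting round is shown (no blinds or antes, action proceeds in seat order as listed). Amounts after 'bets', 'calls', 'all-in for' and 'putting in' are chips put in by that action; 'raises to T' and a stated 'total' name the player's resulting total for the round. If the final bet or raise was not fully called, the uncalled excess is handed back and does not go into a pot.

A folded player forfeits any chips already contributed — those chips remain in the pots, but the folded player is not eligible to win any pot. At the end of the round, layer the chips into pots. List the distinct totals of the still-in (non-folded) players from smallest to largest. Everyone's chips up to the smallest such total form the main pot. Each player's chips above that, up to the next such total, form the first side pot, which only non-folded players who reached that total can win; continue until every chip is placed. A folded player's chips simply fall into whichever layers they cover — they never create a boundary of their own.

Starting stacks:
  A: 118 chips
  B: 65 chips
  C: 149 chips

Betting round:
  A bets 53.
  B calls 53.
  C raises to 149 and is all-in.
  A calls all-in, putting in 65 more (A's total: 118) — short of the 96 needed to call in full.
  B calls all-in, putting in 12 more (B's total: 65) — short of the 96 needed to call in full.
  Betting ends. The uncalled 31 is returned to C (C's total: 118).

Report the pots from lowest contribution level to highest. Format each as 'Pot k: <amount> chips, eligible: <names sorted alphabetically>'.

Contributions (after 31 returned to C): A=118, B=65, C=118
Pot levels (distinct totals of non-folded players): 65, 118
Layer 1-65: 65 each from A, B, C = 65*3 = 195 chips; eligible A, B, C
Layer 66-118: 53 each from A, C = 53*2 = 106 chips; eligible A, C

Pot 1: 195 chips, eligible: A, B, C
Pot 2: 106 chips, eligible: A, C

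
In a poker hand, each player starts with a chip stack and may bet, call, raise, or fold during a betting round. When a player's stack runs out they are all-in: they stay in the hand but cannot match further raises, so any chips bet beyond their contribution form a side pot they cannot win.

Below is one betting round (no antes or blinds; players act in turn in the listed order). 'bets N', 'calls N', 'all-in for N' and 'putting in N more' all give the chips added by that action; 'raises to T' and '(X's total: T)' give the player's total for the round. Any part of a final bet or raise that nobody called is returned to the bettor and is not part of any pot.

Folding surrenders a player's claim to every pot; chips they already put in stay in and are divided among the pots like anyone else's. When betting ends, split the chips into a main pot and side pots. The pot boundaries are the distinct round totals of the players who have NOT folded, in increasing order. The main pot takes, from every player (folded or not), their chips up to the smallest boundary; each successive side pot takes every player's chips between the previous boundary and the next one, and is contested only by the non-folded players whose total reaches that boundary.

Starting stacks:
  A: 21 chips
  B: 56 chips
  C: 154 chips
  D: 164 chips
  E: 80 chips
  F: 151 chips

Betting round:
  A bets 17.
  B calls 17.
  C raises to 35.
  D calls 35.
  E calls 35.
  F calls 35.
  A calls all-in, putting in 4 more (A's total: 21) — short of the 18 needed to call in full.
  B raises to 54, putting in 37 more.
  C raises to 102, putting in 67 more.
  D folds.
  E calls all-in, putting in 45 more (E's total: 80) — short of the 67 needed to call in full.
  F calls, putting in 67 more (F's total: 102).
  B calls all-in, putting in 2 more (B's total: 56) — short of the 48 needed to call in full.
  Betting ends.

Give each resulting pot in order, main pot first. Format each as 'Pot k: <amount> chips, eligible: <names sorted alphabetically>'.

Contributions: A=21, B=56, C=102, D=35, E=80, F=102
Folded: D
Pot levels (distinct totals of non-folded players): 21, 56, 80, 102
Layer 1-21: 21 each from A, B, C, D, E, F = 21*6 = 126 chips; eligible A, B, C, E, F
Layer 22-56: B 35 + C 35 + D 14 + E 35 + F 35 = 154 chips; eligible B, C, E, F
Layer 57-80: 24 each from C, E, F = 24*3 = 72 chips; eligible C, E, F
Layer 81-102: 22 each from C, F = 22*2 = 44 chips; eligible C, F

Pot 1: 126 chips, eligible: A, B, C, E, F
Pot 2: 154 chips, eligible: B, C, E, F
Pot 3: 72 chips, eligible: C, E, F
Pot 4: 44 chips, eligible: C, F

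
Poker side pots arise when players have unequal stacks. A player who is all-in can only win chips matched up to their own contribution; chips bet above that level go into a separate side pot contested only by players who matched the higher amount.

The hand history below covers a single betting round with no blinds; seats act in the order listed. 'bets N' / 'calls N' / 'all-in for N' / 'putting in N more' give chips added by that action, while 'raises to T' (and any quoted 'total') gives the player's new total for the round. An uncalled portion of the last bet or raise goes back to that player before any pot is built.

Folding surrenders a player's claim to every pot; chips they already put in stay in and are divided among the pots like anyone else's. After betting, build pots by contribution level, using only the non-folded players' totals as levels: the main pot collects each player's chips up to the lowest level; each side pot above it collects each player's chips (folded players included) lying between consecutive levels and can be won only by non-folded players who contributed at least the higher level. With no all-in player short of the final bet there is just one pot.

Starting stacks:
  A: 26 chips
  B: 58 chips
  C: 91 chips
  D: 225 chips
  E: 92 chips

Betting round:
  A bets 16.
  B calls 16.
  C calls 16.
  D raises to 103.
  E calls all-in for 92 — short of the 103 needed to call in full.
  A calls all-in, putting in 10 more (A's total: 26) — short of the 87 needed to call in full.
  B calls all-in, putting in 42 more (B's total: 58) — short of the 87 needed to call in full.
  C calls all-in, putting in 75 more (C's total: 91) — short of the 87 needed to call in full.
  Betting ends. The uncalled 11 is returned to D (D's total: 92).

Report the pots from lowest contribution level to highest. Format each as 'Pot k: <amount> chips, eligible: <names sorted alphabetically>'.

Contributions (after 11 returned to D): A=26, B=58, C=91, D=92, E=92
Pot levels (distinct totals of non-folded players): 26, 58, 91, 92
Layer 1-26: 26 each from A, B, C, D, E = 26*5 = 130 chips; eligible A, B, C, D, E
Layer 27-58: 32 each from B, C, D, E = 32*4 = 128 chips; eligible B, C, D, E
Layer 59-91: 33 each from C, D, E = 33*3 = 99 chips; eligible C, D, E
Layer 92-92: 1 each from D, E = 1*2 = 2 chips; eligible D, E

Pot 1: 130 chips, eligible: A, B, C, D, E
Pot 2: 128 chips, eligible: B, C, D, E
Pot 3: 99 chips, eligible: C, D, E
Pot 4: 2 chips, eligible: D, E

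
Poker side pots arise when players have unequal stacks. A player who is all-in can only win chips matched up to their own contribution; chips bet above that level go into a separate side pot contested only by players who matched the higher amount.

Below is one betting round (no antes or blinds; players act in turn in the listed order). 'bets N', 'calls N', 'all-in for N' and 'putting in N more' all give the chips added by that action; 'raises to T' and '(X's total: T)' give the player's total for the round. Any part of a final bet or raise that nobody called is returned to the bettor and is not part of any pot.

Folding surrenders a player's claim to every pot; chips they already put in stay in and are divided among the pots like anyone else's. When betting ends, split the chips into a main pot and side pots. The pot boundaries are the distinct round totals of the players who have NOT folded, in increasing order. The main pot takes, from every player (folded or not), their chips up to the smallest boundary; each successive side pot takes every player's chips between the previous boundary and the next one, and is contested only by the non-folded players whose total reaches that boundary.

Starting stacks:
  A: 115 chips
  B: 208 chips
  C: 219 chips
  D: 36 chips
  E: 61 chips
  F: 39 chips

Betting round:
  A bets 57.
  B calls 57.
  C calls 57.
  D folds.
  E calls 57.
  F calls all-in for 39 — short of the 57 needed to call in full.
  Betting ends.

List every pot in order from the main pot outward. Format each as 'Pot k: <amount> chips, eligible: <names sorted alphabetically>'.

Pot 1: 195 chips, eligible: A, B, C, E, F
Pot 2: 72 chips, eligible: A, B, C, E

Derivation:
Contributions: A=57, B=57, C=57, E=57, F=39
Folded: D
Pot levels (distinct totals of non-folded players): 39, 57
Layer 1-39: 39 each from A, B, C, E, F = 39*5 = 195 chips; eligible A, B, C, E, F
Layer 40-57: 18 each from A, B, C, E = 18*4 = 72 chips; eligible A, B, C, E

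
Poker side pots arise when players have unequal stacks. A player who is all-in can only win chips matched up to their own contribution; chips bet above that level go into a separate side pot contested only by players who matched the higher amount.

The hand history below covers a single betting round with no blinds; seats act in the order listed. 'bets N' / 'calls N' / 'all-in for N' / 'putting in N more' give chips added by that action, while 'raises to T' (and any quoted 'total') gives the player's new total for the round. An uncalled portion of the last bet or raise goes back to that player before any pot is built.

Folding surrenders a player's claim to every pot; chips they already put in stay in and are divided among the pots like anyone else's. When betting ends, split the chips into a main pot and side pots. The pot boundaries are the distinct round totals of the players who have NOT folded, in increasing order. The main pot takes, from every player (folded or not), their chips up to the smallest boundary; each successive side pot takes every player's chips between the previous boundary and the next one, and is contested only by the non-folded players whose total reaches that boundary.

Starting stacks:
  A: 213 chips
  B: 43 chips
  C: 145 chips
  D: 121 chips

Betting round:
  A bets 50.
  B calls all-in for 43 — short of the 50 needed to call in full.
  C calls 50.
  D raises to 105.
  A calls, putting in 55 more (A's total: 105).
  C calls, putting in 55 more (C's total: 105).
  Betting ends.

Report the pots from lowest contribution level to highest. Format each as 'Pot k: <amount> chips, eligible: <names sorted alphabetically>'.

Pot 1: 172 chips, eligible: A, B, C, D
Pot 2: 186 chips, eligible: A, C, D

Derivation:
Contributions: A=105, B=43, C=105, D=105
Pot levels (distinct totals of non-folded players): 43, 105
Layer 1-43: 43 each from A, B, C, D = 43*4 = 172 chips; eligible A, B, C, D
Layer 44-105: 62 each from A, C, D = 62*3 = 186 chips; eligible A, C, D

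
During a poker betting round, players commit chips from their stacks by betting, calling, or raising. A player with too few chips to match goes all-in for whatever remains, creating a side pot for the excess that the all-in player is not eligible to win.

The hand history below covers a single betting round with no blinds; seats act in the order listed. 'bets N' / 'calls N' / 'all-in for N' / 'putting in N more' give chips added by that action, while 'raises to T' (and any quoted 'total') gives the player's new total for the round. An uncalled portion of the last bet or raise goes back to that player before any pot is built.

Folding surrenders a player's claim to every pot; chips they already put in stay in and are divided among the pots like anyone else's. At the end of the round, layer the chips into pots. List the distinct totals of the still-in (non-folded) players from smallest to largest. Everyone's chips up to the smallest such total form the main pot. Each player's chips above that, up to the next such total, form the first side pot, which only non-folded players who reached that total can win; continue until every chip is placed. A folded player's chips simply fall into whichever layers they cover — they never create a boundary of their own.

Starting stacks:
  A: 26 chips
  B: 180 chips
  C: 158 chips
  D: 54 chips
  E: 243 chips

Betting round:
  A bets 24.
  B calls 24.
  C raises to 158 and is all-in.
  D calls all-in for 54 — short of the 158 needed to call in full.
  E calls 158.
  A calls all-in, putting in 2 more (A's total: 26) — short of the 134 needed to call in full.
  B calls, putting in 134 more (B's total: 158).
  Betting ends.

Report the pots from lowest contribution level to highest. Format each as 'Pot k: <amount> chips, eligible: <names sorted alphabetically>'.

Pot 1: 130 chips, eligible: A, B, C, D, E
Pot 2: 112 chips, eligible: B, C, D, E
Pot 3: 312 chips, eligible: B, C, E

Derivation:
Contributions: A=26, B=158, C=158, D=54, E=158
Pot levels (distinct totals of non-folded players): 26, 54, 158
Layer 1-26: 26 each from A, B, C, D, E = 26*5 = 130 chips; eligible A, B, C, D, E
Layer 27-54: 28 each from B, C, D, E = 28*4 = 112 chips; eligible B, C, D, E
Layer 55-158: 104 each from B, C, E = 104*3 = 312 chips; eligible B, C, E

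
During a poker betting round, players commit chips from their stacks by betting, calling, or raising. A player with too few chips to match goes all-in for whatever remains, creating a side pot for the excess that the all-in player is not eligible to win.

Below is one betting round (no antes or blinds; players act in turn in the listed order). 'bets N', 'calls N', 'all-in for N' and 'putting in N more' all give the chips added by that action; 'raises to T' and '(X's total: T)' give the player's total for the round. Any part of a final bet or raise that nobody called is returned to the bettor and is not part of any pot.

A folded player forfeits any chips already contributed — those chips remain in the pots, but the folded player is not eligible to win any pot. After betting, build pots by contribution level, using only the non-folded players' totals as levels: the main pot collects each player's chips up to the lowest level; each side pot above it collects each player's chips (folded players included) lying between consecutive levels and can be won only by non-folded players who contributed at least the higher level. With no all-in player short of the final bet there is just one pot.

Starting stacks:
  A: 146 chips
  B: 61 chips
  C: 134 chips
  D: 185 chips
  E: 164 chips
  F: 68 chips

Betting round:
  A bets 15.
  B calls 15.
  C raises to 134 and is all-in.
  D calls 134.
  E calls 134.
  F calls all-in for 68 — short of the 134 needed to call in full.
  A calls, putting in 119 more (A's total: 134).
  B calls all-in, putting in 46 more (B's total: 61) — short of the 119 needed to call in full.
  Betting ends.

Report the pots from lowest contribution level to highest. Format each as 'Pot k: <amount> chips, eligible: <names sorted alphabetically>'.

Contributions: A=134, B=61, C=134, D=134, E=134, F=68
Pot levels (distinct totals of non-folded players): 61, 68, 134
Layer 1-61: 61 each from A, B, C, D, E, F = 61*6 = 366 chips; eligible A, B, C, D, E, F
Layer 62-68: 7 each from A, C, D, E, F = 7*5 = 35 chips; eligible A, C, D, E, F
Layer 69-134: 66 each from A, C, D, E = 66*4 = 264 chips; eligible A, C, D, E

Pot 1: 366 chips, eligible: A, B, C, D, E, F
Pot 2: 35 chips, eligible: A, C, D, E, F
Pot 3: 264 chips, eligible: A, C, D, E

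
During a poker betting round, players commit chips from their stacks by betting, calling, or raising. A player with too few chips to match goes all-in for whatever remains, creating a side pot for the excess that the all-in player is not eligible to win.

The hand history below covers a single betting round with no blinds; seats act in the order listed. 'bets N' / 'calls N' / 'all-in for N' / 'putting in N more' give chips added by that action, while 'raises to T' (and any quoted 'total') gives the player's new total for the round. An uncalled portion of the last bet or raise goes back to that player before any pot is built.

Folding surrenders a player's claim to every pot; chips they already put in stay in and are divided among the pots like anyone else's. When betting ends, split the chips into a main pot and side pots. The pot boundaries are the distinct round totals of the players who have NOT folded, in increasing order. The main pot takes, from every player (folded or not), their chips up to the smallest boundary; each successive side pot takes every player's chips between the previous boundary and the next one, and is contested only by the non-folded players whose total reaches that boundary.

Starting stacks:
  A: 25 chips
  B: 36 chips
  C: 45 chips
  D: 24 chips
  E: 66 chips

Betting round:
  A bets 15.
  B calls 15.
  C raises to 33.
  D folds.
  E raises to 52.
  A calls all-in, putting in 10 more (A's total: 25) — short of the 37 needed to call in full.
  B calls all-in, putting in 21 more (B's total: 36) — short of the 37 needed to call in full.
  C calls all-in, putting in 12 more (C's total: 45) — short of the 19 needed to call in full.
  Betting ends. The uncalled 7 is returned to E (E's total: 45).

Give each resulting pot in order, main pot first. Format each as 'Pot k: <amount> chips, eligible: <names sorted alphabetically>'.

Pot 1: 100 chips, eligible: A, B, C, E
Pot 2: 33 chips, eligible: B, C, E
Pot 3: 18 chips, eligible: C, E

Derivation:
Contributions (after 7 returned to E): A=25, B=36, C=45, E=45
Folded: D
Pot levels (distinct totals of non-folded players): 25, 36, 45
Layer 1-25: 25 each from A, B, C, E = 25*4 = 100 chips; eligible A, B, C, E
Layer 26-36: 11 each from B, C, E = 11*3 = 33 chips; eligible B, C, E
Layer 37-45: 9 each from C, E = 9*2 = 18 chips; eligible C, E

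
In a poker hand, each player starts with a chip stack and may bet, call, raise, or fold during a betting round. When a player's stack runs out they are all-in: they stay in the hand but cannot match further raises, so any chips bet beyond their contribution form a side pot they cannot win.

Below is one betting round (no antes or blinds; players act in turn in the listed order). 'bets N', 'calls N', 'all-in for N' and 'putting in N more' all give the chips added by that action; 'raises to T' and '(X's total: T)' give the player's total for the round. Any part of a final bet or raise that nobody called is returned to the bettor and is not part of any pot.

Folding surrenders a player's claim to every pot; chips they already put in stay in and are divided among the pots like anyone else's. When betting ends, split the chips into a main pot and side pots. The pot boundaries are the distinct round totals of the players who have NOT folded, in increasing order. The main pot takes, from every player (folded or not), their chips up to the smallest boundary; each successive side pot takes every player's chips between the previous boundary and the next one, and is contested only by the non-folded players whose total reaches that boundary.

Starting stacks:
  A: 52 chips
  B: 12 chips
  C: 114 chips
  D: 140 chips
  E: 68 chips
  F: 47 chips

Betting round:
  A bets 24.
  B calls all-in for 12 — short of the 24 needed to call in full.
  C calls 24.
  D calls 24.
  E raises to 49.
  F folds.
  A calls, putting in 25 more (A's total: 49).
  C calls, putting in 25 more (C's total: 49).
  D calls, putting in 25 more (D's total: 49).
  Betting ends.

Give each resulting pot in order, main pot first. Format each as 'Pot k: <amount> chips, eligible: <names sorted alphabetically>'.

Contributions: A=49, B=12, C=49, D=49, E=49
Folded: F
Pot levels (distinct totals of non-folded players): 12, 49
Layer 1-12: 12 each from A, B, C, D, E = 12*5 = 60 chips; eligible A, B, C, D, E
Layer 13-49: 37 each from A, C, D, E = 37*4 = 148 chips; eligible A, C, D, E

Pot 1: 60 chips, eligible: A, B, C, D, E
Pot 2: 148 chips, eligible: A, C, D, E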